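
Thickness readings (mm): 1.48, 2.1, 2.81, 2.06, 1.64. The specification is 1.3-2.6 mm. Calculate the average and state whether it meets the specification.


Sum = 10.09
Average = 10.09 / 5 = 2.02 mm
Specification range: 1.3 to 2.6 mm
Within spec: Yes


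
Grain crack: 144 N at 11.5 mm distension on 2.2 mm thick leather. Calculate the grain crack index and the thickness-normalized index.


Crack index = 144 / 11.5 = 12.5 N/mm
Normalized = 12.5 / 2.2 = 5.7 N/mm per mm


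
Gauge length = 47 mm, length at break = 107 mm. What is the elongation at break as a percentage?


Extension = 107 - 47 = 60 mm
Elongation = 60 / 47 x 100 = 127.7%


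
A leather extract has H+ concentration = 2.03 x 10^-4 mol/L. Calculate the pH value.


pH = -log10[H+]
pH = -log10(2.03 x 10^-4) = 3.69


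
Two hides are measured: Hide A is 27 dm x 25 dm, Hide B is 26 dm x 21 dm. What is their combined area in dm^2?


Hide A area = 27 x 25 = 675 dm^2
Hide B area = 26 x 21 = 546 dm^2
Total = 675 + 546 = 1221 dm^2


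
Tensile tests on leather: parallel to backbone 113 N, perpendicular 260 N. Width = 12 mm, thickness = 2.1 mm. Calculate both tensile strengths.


Area = 12 x 2.1 = 25.2 mm^2
TS (parallel) = 113 / 25.2 = 4.48 N/mm^2
TS (perpendicular) = 260 / 25.2 = 10.32 N/mm^2


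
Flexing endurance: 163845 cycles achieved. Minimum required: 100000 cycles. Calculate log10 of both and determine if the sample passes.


log10(163845) = 5.21
log10(100000) = 5.00
Passes: Yes


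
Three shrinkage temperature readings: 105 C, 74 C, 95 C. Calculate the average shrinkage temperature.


Average = (105 + 74 + 95) / 3
Average = 274 / 3 = 91.3 C


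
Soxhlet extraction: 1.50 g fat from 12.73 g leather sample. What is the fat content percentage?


11.8%

Fat content = 1.50 / 12.73 x 100
Fat = 11.8%


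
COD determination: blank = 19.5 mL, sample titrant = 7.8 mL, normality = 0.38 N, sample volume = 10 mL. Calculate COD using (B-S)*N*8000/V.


3556.8 mg/L

COD = (19.5 - 7.8) x 0.38 x 8000 / 10
COD = 11.7 x 0.38 x 8000 / 10
COD = 3556.8 mg/L


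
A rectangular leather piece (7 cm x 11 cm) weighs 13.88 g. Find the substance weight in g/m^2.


Area = 7 x 11 = 77 cm^2
SW = 13.88 / 77 x 10000 = 1802.6 g/m^2


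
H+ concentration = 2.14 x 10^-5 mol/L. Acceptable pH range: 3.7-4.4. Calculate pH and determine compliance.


pH = -log10(2.14 x 10^-5) = 4.67
Range: 3.7 to 4.4
Compliant: No


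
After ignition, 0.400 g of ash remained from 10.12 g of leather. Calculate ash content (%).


Ash% = 0.400 / 10.12 x 100
Ash% = 3.95%


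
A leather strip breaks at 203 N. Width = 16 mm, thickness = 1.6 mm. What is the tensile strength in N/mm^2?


7.93 N/mm^2

Cross-sectional area = 16 x 1.6 = 25.6 mm^2
Tensile strength = 203 / 25.6 = 7.93 N/mm^2


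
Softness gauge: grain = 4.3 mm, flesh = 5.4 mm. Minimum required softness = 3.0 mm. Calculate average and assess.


Average softness = 4.85 mm
Meets requirement: Yes

Average = (4.3 + 5.4) / 2 = 4.85 mm
Minimum = 3.0 mm
Meets requirement: Yes


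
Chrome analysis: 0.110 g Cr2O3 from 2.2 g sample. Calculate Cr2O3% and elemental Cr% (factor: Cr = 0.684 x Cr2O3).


Cr2O3% = 0.110 / 2.2 x 100 = 5.00%
Cr% = 5.00 x 0.684 = 3.42%


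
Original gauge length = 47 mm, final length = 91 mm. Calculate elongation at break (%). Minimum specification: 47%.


Elongation = 93.6%
Meets spec: Yes

Extension = 91 - 47 = 44 mm
Elongation = 44 / 47 x 100 = 93.6%
Minimum required: 47%
Meets specification: Yes


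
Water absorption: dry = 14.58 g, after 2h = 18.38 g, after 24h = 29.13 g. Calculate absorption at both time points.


2h absorption = 26.1%
24h absorption = 99.8%


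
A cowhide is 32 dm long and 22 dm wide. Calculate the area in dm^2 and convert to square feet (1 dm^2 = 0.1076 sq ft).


Area = 32 x 22 = 704 dm^2
Conversion: 704 x 0.1076 = 75.75 sq ft


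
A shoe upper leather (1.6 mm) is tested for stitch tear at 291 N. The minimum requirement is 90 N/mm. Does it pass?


STS = 291 / 1.6 = 181.9 N/mm
Minimum required: 90 N/mm
Passes: Yes


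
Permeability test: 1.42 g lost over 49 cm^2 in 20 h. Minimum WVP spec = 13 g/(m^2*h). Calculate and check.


WVP = 1.42 / (49 x 20) x 10000 = 14.49 g/(m^2*h)
Minimum: 13 g/(m^2*h)
Meets spec: Yes


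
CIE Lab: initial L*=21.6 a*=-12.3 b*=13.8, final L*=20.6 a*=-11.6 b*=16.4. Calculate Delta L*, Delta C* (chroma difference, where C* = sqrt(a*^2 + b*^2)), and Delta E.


Delta L* = 20.6 - 21.6 = -1.0
C1* = sqrt((-12.3)^2 + (13.8)^2) = 18.486
C2* = sqrt((-11.6)^2 + (16.4)^2) = 20.088
Delta C* = 20.088 - 18.486 = 1.60
Delta E = sqrt((-1.0)^2 + (0.7)^2 + (2.6)^2) = 2.87


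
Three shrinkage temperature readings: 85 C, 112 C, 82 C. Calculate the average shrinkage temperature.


93.0 C

Average = (85 + 112 + 82) / 3
Average = 279 / 3 = 93.0 C


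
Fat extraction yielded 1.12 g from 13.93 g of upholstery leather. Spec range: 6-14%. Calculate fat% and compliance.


Fat% = 1.12 / 13.93 x 100 = 8.0%
Spec range: 6-14%
Compliant: Yes


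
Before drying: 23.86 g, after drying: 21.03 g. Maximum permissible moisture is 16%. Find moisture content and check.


Moisture content = 11.9%
Acceptable: Yes

MC = (23.86 - 21.03) / 23.86 x 100 = 11.9%
Maximum: 16%
Acceptable: Yes


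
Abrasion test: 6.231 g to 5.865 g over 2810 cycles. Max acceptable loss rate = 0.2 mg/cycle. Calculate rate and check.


Loss = 6.231 - 5.865 = 0.366 g
Rate = 0.366 g / 2810 cycles x 1000 = 0.130 mg/cycle
Max = 0.2 mg/cycle
Passes: Yes


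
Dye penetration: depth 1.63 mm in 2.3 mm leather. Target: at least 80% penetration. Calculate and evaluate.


Penetration = 70.9%
Meets target: No

Penetration = 1.63 / 2.3 x 100 = 70.9%
Target: 80%
Meets target: No


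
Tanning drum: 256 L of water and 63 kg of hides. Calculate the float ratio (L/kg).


4.1

Float ratio = water / hide weight
Ratio = 256 / 63 = 4.1


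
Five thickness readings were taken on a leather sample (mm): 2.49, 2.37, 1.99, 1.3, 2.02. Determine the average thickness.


Sum = 2.49 + 2.37 + 1.99 + 1.3 + 2.02 = 10.17
Average = 10.17 / 5 = 2.03 mm


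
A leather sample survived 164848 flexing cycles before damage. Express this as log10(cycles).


5.22

log10(164848) = 5.22


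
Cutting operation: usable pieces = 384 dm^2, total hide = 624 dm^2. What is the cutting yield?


Yield = usable / total x 100
Yield = 384 / 624 x 100 = 61.5%


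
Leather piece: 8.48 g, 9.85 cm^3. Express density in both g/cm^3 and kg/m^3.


0.861 g/cm^3
861 kg/m^3


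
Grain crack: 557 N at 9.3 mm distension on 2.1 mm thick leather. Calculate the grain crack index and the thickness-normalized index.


Crack index = 557 / 9.3 = 59.9 N/mm
Normalized = 59.9 / 2.1 = 28.5 N/mm per mm


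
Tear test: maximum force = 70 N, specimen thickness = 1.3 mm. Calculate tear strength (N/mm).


Tear strength = force / thickness
Tear = 70 / 1.3 = 53.8 N/mm


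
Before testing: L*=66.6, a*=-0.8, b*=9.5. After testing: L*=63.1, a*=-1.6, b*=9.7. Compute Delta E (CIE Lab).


dL = 63.1 - 66.6 = -3.5
da = -1.6 - (-0.8) = -0.8
db = 9.7 - 9.5 = 0.2
dE = sqrt((-3.5)^2 + (-0.8)^2 + (0.2)^2) = 3.60


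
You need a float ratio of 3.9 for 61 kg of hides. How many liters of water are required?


237.9 L

Water = hide weight x target ratio
Water = 61 x 3.9 = 237.9 L


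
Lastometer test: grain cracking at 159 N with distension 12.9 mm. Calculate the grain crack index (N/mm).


12.3 N/mm


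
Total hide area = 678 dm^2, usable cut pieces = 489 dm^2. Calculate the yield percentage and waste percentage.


Yield = 72.1%
Waste = 27.9%


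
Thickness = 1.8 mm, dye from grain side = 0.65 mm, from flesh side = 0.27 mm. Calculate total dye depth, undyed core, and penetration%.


Total dyed = 0.92 mm
Undyed core = 0.88 mm
Penetration = 51.1%

Total dyed = 0.65 + 0.27 = 0.92 mm
Undyed core = 1.8 - 0.92 = 0.88 mm
Penetration = 0.92 / 1.8 x 100 = 51.1%


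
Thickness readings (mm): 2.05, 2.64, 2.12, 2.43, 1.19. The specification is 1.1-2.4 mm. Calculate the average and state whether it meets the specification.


Sum = 10.43
Average = 10.43 / 5 = 2.09 mm
Specification range: 1.1 to 2.4 mm
Within spec: Yes


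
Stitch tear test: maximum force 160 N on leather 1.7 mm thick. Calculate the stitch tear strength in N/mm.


94.1 N/mm

Stitch tear strength = force / thickness
STS = 160 / 1.7 = 94.1 N/mm


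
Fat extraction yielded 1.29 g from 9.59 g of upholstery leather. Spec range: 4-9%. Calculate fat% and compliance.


Fat% = 1.29 / 9.59 x 100 = 13.5%
Spec range: 4-9%
Compliant: No


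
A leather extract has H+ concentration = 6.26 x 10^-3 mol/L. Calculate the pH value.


pH = -log10[H+]
pH = -log10(6.26 x 10^-3) = 2.20


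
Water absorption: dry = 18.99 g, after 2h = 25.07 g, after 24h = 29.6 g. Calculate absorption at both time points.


2h absorption = 32.0%
24h absorption = 55.9%

WA (2h) = (25.07 - 18.99) / 18.99 x 100 = 32.0%
WA (24h) = (29.6 - 18.99) / 18.99 x 100 = 55.9%


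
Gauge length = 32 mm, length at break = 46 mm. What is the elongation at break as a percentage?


43.8%

Extension = 46 - 32 = 14 mm
Elongation = 14 / 32 x 100 = 43.8%


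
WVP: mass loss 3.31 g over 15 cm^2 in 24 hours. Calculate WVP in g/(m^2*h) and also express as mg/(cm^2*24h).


WVP = 91.94 g/(m^2*h)
Daily rate = 220.67 mg/(cm^2*24h)

WVP = 3.31 / (15 x 24) x 10000 = 91.94 g/(m^2*h)
Mass loss in mg = 3.31 x 1000 = 3310 mg
Per cm^2 per 24h in mg: 3310 x 24 / (15 x 24) = 79440 / 360 = 220.67 mg/(cm^2*24h)


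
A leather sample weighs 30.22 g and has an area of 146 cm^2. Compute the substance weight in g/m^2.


2069.9 g/m^2


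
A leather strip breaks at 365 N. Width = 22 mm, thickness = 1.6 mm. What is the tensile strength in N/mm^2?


Cross-sectional area = 22 x 1.6 = 35.2 mm^2
Tensile strength = 365 / 35.2 = 10.37 N/mm^2


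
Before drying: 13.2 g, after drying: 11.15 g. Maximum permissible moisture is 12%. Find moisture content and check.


MC = (13.2 - 11.15) / 13.2 x 100 = 15.5%
Maximum: 12%
Acceptable: No


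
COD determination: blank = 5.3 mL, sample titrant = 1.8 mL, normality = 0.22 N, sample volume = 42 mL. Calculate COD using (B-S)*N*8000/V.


146.7 mg/L

COD = (5.3 - 1.8) x 0.22 x 8000 / 42
COD = 3.5 x 0.22 x 8000 / 42
COD = 146.7 mg/L


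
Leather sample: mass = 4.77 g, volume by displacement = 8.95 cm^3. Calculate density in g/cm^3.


0.533 g/cm^3

Density = mass / volume
Density = 4.77 / 8.95 = 0.533 g/cm^3


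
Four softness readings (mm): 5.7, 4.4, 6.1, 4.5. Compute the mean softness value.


Sum = 5.7 + 4.4 + 6.1 + 4.5
Mean = 20.7 / 4 = 5.18 mm


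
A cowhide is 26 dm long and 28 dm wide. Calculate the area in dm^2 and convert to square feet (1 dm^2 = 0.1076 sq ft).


728 dm^2
78.33 sq ft

Area = 26 x 28 = 728 dm^2
Conversion: 728 x 0.1076 = 78.33 sq ft


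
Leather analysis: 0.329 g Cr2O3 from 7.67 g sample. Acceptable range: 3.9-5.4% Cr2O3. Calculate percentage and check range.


Cr2O3% = 0.329 / 7.67 x 100 = 4.29%
Acceptable range: 3.9 to 5.4%
Within range: Yes


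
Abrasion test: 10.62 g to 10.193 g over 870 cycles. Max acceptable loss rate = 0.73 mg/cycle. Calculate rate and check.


Rate = 0.491 mg/cycle
Passes: Yes

Loss = 10.62 - 10.193 = 0.427 g
Rate = 0.427 g / 870 cycles x 1000 = 0.491 mg/cycle
Max = 0.73 mg/cycle
Passes: Yes


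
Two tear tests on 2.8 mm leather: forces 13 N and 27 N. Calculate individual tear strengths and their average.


Tear 1 = 13 / 2.8 = 4.6 N/mm
Tear 2 = 27 / 2.8 = 9.6 N/mm
Average = (4.6 + 9.6) / 2 = 7.1 N/mm


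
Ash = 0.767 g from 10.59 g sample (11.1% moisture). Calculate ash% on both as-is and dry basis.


As-is ash = 7.24%
Dry-basis ash = 8.15%

As-is ash% = 0.767 / 10.59 x 100 = 7.24%
Dry mass = 10.59 x (100 - 11.1) / 100 = 9.41451 g
Dry-basis ash% = 0.767 / 9.41451 x 100 = 8.15%


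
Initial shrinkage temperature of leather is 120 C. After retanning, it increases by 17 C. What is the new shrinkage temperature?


137 C

New Ts = 120 + 17 = 137 C


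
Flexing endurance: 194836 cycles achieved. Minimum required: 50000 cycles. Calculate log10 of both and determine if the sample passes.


Achieved: log10 = 5.29
Required: log10 = 4.70
Passes: Yes

log10(194836) = 5.29
log10(50000) = 4.70
Passes: Yes


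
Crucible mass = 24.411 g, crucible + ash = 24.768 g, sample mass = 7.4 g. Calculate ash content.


Ash mass = 24.768 - 24.411 = 0.357 g
Ash% = 0.357 / 7.4 x 100 = 4.82%


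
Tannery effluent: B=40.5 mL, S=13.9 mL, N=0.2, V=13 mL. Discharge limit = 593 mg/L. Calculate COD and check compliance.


COD = (40.5 - 13.9) x 0.2 x 8000 / 13 = 3273.8 mg/L
Limit: 593 mg/L
Compliant: No


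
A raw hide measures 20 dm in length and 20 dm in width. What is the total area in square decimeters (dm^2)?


Area = length x width
Area = 20 x 20 = 400 dm^2


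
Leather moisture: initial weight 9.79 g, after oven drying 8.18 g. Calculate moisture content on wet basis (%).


Moisture = 9.79 - 8.18 = 1.61 g
MC = 1.61 / 9.79 x 100 = 16.4%


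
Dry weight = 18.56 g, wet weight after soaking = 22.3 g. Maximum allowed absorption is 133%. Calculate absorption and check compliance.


WA = (22.3 - 18.56) / 18.56 x 100 = 20.2%
Maximum allowed: 133%
Compliant: Yes


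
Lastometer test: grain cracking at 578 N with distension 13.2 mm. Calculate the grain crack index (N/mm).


43.8 N/mm

Grain crack index = force / distension
Index = 578 / 13.2 = 43.8 N/mm


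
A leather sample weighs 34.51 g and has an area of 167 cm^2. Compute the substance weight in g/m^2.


2066.5 g/m^2


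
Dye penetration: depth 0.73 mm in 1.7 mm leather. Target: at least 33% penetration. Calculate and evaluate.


Penetration = 0.73 / 1.7 x 100 = 42.9%
Target: 33%
Meets target: Yes


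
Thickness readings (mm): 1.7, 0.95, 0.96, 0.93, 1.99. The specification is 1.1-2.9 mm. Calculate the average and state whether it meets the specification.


Sum = 6.53
Average = 6.53 / 5 = 1.31 mm
Specification range: 1.1 to 2.9 mm
Within spec: Yes


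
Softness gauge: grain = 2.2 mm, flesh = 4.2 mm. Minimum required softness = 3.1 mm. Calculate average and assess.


Average = (2.2 + 4.2) / 2 = 3.20 mm
Minimum = 3.1 mm
Meets requirement: Yes


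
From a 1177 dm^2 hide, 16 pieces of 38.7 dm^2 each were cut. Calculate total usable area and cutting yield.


Usable area = 619.2 dm^2
Yield = 52.6%

Total usable = 16 x 38.7 = 619.2 dm^2
Yield = 619.2 / 1177 x 100 = 52.6%


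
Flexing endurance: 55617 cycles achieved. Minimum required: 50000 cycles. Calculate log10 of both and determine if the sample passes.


Achieved: log10 = 4.75
Required: log10 = 4.70
Passes: Yes


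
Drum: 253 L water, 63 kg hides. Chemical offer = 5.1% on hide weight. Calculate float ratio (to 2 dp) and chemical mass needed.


Float ratio = 4.02
Chemical needed = 3.213 kg


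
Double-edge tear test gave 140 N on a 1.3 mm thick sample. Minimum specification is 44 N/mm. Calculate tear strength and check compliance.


Tear strength = 140 / 1.3 = 107.7 N/mm
Required minimum = 44 N/mm
Compliant: Yes


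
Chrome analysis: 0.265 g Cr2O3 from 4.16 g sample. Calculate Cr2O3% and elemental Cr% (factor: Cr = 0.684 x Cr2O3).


Cr2O3 = 6.37%
Cr = 4.36%

Cr2O3% = 0.265 / 4.16 x 100 = 6.37%
Cr% = 6.37 x 0.684 = 4.36%


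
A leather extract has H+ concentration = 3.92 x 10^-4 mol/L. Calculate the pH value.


pH = -log10[H+]
pH = -log10(3.92 x 10^-4) = 3.41


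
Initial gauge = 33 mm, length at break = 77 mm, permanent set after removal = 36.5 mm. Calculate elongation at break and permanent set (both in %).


Elongation at break = (77 - 33) / 33 x 100 = 133.3%
Permanent set = (36.5 - 33) / 33 x 100 = 10.6%


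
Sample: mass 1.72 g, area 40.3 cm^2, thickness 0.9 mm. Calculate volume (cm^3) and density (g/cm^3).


Volume = 3.627 cm^3
Density = 0.474 g/cm^3


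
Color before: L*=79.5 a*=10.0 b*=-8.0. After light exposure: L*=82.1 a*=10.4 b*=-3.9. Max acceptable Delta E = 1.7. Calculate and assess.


dL = 2.6, da = 0.4, db = 4.1
dE = sqrt((2.6)^2 + (0.4)^2 + (4.1)^2) = 4.87
Max = 1.7
Passes: No


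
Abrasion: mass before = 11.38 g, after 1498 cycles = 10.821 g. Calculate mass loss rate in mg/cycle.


0.373 mg/cycle

Mass loss = 11.38 - 10.821 = 0.559 g
Rate = 0.559 / 1498 x 1000 = 0.373 mg/cycle


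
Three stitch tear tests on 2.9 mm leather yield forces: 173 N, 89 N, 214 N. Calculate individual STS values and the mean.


STS1 = 173 / 2.9 = 59.7 N/mm
STS2 = 89 / 2.9 = 30.7 N/mm
STS3 = 214 / 2.9 = 73.8 N/mm
Mean = (59.7 + 30.7 + 73.8) / 3 = 54.7 N/mm


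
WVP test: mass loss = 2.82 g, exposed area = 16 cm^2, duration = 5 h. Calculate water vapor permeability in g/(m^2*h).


352.50 g/(m^2*h)


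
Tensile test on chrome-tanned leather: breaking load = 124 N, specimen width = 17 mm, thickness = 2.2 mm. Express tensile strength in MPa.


3.32 MPa


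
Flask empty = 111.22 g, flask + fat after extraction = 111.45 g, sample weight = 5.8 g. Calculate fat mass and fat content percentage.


Fat mass = 0.23 g
Fat content = 4.0%

Fat mass = 111.45 - 111.22 = 0.23 g
Fat% = 0.23 / 5.8 x 100 = 4.0%


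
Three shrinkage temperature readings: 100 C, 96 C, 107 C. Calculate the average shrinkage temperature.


101.0 C


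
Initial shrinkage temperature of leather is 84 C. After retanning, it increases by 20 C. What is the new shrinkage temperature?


New Ts = 84 + 20 = 104 C


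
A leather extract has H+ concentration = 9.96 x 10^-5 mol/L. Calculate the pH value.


pH = 4.00

pH = -log10[H+]
pH = -log10(9.96 x 10^-5) = 4.00


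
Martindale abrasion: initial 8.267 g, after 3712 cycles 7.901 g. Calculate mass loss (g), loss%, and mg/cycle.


Mass loss = 0.366 g
Loss = 4.43%
Rate = 0.099 mg/cycle


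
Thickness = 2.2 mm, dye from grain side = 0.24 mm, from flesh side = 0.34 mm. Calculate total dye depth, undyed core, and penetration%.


Total dyed = 0.58 mm
Undyed core = 1.62 mm
Penetration = 26.4%

Total dyed = 0.24 + 0.34 = 0.58 mm
Undyed core = 2.2 - 0.58 = 1.62 mm
Penetration = 0.58 / 2.2 x 100 = 26.4%


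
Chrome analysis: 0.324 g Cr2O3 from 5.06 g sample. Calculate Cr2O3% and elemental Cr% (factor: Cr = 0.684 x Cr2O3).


Cr2O3% = 0.324 / 5.06 x 100 = 6.40%
Cr% = 6.40 x 0.684 = 4.38%


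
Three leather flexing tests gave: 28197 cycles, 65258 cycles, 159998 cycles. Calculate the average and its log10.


Average = 84484 cycles
log10 = 4.93


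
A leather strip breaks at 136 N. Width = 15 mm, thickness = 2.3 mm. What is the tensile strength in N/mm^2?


3.94 N/mm^2


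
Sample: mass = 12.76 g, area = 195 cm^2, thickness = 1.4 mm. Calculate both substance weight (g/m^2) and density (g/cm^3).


Substance weight = 654.4 g/m^2
Density = 0.467 g/cm^3


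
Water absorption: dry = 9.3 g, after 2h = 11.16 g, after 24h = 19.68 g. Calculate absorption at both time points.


2h absorption = 20.0%
24h absorption = 111.6%

WA (2h) = (11.16 - 9.3) / 9.3 x 100 = 20.0%
WA (24h) = (19.68 - 9.3) / 9.3 x 100 = 111.6%


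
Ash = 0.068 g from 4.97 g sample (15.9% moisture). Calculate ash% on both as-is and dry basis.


As-is ash% = 0.068 / 4.97 x 100 = 1.37%
Dry mass = 4.97 x (100 - 15.9) / 100 = 4.17977 g
Dry-basis ash% = 0.068 / 4.17977 x 100 = 1.63%


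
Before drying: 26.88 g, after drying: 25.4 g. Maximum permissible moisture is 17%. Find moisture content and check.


Moisture content = 5.5%
Acceptable: Yes

MC = (26.88 - 25.4) / 26.88 x 100 = 5.5%
Maximum: 17%
Acceptable: Yes


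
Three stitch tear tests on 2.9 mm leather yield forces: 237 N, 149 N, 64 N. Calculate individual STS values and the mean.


STS1 = 237 / 2.9 = 81.7 N/mm
STS2 = 149 / 2.9 = 51.4 N/mm
STS3 = 64 / 2.9 = 22.1 N/mm
Mean = (81.7 + 51.4 + 22.1) / 3 = 51.7 N/mm


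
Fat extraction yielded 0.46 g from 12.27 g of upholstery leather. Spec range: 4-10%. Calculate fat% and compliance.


Fat% = 0.46 / 12.27 x 100 = 3.7%
Spec range: 4-10%
Compliant: No


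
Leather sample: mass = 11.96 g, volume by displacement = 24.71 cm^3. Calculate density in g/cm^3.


0.484 g/cm^3

Density = mass / volume
Density = 11.96 / 24.71 = 0.484 g/cm^3


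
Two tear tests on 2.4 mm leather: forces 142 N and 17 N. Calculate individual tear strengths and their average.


Tear 1 = 59.2 N/mm
Tear 2 = 7.1 N/mm
Average = 33.2 N/mm

Tear 1 = 142 / 2.4 = 59.2 N/mm
Tear 2 = 17 / 2.4 = 7.1 N/mm
Average = (59.2 + 7.1) / 2 = 33.2 N/mm


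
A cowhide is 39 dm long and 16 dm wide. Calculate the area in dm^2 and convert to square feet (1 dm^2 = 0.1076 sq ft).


Area = 39 x 16 = 624 dm^2
Conversion: 624 x 0.1076 = 67.14 sq ft


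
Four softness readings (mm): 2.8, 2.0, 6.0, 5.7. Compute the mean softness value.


Sum = 2.8 + 2.0 + 6.0 + 5.7
Mean = 16.5 / 4 = 4.13 mm


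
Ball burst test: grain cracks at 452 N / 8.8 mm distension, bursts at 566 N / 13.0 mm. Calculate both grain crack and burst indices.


Crack index = 452 / 8.8 = 51.4 N/mm
Burst index = 566 / 13.0 = 43.5 N/mm


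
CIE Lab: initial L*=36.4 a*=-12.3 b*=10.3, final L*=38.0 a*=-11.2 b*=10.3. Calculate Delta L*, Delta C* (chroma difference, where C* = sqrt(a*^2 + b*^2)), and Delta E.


Delta L* = 1.6
Delta C* = -0.83
Delta E = 1.94

Delta L* = 38.0 - 36.4 = 1.6
C1* = sqrt((-12.3)^2 + (10.3)^2) = 16.043
C2* = sqrt((-11.2)^2 + (10.3)^2) = 15.216
Delta C* = 15.216 - 16.043 = -0.83
Delta E = sqrt((1.6)^2 + (1.1)^2 + (0.0)^2) = 1.94


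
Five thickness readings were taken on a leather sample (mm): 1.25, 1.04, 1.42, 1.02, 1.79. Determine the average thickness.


Sum = 1.25 + 1.04 + 1.42 + 1.02 + 1.79 = 6.52
Average = 6.52 / 5 = 1.30 mm


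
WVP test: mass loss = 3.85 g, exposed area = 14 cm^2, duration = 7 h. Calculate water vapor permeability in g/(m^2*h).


392.86 g/(m^2*h)

WVP = mass_loss / (area x time) x 10000
WVP = 3.85 / (14 x 7) x 10000
WVP = 3.85 / 98 x 10000 = 392.86 g/(m^2*h)


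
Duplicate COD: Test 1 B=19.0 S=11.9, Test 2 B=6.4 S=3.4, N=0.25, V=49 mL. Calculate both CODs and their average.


COD1 = (19.0 - 11.9) x 0.25 x 8000 / 49 = 289.8 mg/L
COD2 = (6.4 - 3.4) x 0.25 x 8000 / 49 = 122.4 mg/L
Average = (289.8 + 122.4) / 2 = 206.1 mg/L


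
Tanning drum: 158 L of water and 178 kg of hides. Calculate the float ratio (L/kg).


Float ratio = water / hide weight
Ratio = 158 / 178 = 0.9


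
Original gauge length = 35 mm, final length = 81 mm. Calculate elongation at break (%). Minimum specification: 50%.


Extension = 81 - 35 = 46 mm
Elongation = 46 / 35 x 100 = 131.4%
Minimum required: 50%
Meets specification: Yes


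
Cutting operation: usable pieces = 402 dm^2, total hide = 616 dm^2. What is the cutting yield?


Yield = usable / total x 100
Yield = 402 / 616 x 100 = 65.3%


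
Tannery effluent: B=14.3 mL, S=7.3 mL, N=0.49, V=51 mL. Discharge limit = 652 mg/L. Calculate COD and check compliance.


COD = (14.3 - 7.3) x 0.49 x 8000 / 51 = 538.0 mg/L
Limit: 652 mg/L
Compliant: Yes


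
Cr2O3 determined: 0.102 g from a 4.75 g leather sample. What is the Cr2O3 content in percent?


2.15%


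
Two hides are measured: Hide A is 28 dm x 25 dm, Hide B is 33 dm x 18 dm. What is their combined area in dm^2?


1294 dm^2

Hide A area = 28 x 25 = 700 dm^2
Hide B area = 33 x 18 = 594 dm^2
Total = 700 + 594 = 1294 dm^2


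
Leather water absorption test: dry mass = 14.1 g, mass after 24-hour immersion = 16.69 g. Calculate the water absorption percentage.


Water absorbed = 16.69 - 14.1 = 2.59 g
WA% = 2.59 / 14.1 x 100 = 18.4%


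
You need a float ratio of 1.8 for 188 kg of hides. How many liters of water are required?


Water = hide weight x target ratio
Water = 188 x 1.8 = 338.4 L


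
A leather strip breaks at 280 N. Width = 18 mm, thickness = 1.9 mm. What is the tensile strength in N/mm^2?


8.19 N/mm^2


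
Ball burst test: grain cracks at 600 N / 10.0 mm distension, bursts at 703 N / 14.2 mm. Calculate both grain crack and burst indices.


Crack index = 600 / 10.0 = 60.0 N/mm
Burst index = 703 / 14.2 = 49.5 N/mm


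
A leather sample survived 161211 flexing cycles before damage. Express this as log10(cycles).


5.21

log10(161211) = 5.21


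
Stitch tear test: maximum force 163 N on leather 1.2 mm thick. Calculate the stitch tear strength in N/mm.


Stitch tear strength = force / thickness
STS = 163 / 1.2 = 135.8 N/mm


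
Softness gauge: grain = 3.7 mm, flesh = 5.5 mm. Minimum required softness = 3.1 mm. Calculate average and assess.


Average softness = 4.60 mm
Meets requirement: Yes

Average = (3.7 + 5.5) / 2 = 4.60 mm
Minimum = 3.1 mm
Meets requirement: Yes


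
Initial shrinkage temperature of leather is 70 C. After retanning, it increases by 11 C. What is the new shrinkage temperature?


New Ts = 70 + 11 = 81 C


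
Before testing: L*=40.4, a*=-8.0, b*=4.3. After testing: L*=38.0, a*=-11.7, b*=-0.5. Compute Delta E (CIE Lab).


Delta E = 6.52

dL = 38.0 - 40.4 = -2.4
da = -11.7 - (-8.0) = -3.7
db = -0.5 - 4.3 = -4.8
dE = sqrt((-2.4)^2 + (-3.7)^2 + (-4.8)^2) = 6.52


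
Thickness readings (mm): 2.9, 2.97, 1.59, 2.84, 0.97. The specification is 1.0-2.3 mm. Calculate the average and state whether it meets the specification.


Sum = 11.27
Average = 11.27 / 5 = 2.25 mm
Specification range: 1.0 to 2.3 mm
Within spec: Yes


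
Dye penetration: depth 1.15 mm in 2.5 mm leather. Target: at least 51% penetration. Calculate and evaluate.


Penetration = 1.15 / 2.5 x 100 = 46.0%
Target: 51%
Meets target: No


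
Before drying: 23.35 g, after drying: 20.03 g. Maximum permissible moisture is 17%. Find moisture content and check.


MC = (23.35 - 20.03) / 23.35 x 100 = 14.2%
Maximum: 17%
Acceptable: Yes


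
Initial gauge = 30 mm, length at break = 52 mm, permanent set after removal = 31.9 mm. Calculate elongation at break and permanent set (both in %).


Elongation at break = 73.3%
Permanent set = 6.3%


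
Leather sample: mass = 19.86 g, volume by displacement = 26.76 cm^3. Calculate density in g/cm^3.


Density = mass / volume
Density = 19.86 / 26.76 = 0.742 g/cm^3


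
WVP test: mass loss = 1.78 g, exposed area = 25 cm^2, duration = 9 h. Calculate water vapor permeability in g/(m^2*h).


WVP = mass_loss / (area x time) x 10000
WVP = 1.78 / (25 x 9) x 10000
WVP = 1.78 / 225 x 10000 = 79.11 g/(m^2*h)


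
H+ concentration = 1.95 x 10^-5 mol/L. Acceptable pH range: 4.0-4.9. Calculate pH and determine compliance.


pH = -log10(1.95 x 10^-5) = 4.71
Range: 4.0 to 4.9
Compliant: Yes


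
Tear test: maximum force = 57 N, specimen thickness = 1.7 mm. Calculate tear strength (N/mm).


33.5 N/mm


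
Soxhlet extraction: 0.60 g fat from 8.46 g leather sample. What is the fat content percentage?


7.1%


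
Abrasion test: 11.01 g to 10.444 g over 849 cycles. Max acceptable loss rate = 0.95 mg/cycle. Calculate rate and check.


Loss = 11.01 - 10.444 = 0.566 g
Rate = 0.566 g / 849 cycles x 1000 = 0.667 mg/cycle
Max = 0.95 mg/cycle
Passes: Yes


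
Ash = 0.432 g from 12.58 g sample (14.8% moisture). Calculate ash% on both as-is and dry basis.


As-is ash% = 0.432 / 12.58 x 100 = 3.43%
Dry mass = 12.58 x (100 - 14.8) / 100 = 10.71816 g
Dry-basis ash% = 0.432 / 10.71816 x 100 = 4.03%


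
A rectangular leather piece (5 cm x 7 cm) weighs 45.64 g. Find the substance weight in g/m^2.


Area = 5 x 7 = 35 cm^2
SW = 45.64 / 35 x 10000 = 13040.0 g/m^2


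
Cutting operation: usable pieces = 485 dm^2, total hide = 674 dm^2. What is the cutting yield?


72.0%

Yield = usable / total x 100
Yield = 485 / 674 x 100 = 72.0%


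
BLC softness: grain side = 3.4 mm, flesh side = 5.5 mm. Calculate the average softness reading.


4.45 mm


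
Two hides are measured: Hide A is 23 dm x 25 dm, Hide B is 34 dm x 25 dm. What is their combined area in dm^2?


1425 dm^2

Hide A area = 23 x 25 = 575 dm^2
Hide B area = 34 x 25 = 850 dm^2
Total = 575 + 850 = 1425 dm^2


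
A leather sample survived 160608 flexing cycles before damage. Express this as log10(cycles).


log10(160608) = 5.21


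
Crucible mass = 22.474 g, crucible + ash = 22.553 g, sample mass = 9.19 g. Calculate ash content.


Ash mass = 22.553 - 22.474 = 0.079 g
Ash% = 0.079 / 9.19 x 100 = 0.86%


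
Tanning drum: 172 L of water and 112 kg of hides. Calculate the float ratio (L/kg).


1.5


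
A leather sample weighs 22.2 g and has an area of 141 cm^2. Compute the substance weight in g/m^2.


1574.5 g/m^2

Substance weight = mass / area x 10000
SW = 22.2 / 141 x 10000
SW = 1574.5 g/m^2


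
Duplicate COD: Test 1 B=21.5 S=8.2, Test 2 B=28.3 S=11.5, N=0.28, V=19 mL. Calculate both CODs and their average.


COD1 = 1568.0 mg/L
COD2 = 1980.6 mg/L
Average = 1774.3 mg/L

COD1 = (21.5 - 8.2) x 0.28 x 8000 / 19 = 1568.0 mg/L
COD2 = (28.3 - 11.5) x 0.28 x 8000 / 19 = 1980.6 mg/L
Average = (1568.0 + 1980.6) / 2 = 1774.3 mg/L


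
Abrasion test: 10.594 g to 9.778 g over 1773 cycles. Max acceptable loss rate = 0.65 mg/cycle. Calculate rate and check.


Rate = 0.460 mg/cycle
Passes: Yes


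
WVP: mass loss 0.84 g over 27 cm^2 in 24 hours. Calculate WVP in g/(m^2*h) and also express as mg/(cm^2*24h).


WVP = 12.96 g/(m^2*h)
Daily rate = 31.11 mg/(cm^2*24h)

WVP = 0.84 / (27 x 24) x 10000 = 12.96 g/(m^2*h)
Mass loss in mg = 0.84 x 1000 = 840 mg
Per cm^2 per 24h in mg: 840 x 24 / (27 x 24) = 20160 / 648 = 31.11 mg/(cm^2*24h)


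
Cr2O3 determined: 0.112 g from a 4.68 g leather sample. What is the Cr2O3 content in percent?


Cr2O3% = 0.112 / 4.68 x 100
Cr2O3% = 2.39%


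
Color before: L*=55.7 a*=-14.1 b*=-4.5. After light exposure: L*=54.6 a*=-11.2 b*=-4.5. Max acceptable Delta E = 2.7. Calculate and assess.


Delta E = 3.10
Passes: No

dL = -1.1, da = 2.9, db = 0.0
dE = sqrt((-1.1)^2 + (2.9)^2 + (0.0)^2) = 3.10
Max = 2.7
Passes: No


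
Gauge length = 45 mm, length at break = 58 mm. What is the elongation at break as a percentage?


Extension = 58 - 45 = 13 mm
Elongation = 13 / 45 x 100 = 28.9%


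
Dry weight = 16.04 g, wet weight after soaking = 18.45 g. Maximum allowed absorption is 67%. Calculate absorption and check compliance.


Absorption = 15.0%
Compliant: Yes


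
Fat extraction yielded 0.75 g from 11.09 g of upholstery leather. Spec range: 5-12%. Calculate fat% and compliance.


Fat% = 0.75 / 11.09 x 100 = 6.8%
Spec range: 5-12%
Compliant: Yes


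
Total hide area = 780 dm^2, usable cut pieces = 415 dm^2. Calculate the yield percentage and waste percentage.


Yield = 53.2%
Waste = 46.8%


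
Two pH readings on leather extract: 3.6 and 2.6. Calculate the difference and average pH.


Difference = |3.6 - 2.6| = 1.0
Average = (3.6 + 2.6) / 2 = 3.10


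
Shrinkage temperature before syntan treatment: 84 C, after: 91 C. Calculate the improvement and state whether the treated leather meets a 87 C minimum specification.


Improvement = 7 C
Meets 87 C spec: Yes


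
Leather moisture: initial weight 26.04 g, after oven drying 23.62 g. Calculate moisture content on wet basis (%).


9.3%


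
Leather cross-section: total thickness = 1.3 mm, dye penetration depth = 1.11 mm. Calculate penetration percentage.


85.4%

Penetration% = 1.11 / 1.3 x 100
Penetration = 85.4%


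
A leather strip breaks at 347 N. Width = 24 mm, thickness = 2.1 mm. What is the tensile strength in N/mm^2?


Cross-sectional area = 24 x 2.1 = 50.4 mm^2
Tensile strength = 347 / 50.4 = 6.88 N/mm^2


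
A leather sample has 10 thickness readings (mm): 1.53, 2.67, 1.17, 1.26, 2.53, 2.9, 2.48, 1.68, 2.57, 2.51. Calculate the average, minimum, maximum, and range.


Sum = 21.30
Average = 21.30 / 10 = 2.13 mm
Minimum = 1.17 mm
Maximum = 2.9 mm
Range = 2.9 - 1.17 = 1.73 mm


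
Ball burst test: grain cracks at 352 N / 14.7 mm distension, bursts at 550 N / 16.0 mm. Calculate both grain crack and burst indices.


Crack index = 352 / 14.7 = 23.9 N/mm
Burst index = 550 / 16.0 = 34.4 N/mm


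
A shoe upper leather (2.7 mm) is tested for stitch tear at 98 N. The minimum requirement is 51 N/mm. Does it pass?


STS = 98 / 2.7 = 36.3 N/mm
Minimum required: 51 N/mm
Passes: No


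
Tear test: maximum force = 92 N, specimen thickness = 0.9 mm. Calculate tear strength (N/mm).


102.2 N/mm

Tear strength = force / thickness
Tear = 92 / 0.9 = 102.2 N/mm


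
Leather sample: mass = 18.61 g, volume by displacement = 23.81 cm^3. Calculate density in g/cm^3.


0.782 g/cm^3

Density = mass / volume
Density = 18.61 / 23.81 = 0.782 g/cm^3


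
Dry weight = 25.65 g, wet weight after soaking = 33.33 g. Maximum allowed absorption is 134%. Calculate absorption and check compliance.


Absorption = 29.9%
Compliant: Yes

WA = (33.33 - 25.65) / 25.65 x 100 = 29.9%
Maximum allowed: 134%
Compliant: Yes


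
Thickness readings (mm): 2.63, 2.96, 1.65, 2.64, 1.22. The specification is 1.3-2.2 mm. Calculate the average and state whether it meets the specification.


Sum = 11.10
Average = 11.10 / 5 = 2.22 mm
Specification range: 1.3 to 2.2 mm
Within spec: No


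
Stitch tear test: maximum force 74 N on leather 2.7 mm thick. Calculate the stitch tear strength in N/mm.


27.4 N/mm


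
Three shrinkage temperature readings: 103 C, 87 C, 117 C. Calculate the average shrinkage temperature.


Average = (103 + 87 + 117) / 3
Average = 307 / 3 = 102.3 C


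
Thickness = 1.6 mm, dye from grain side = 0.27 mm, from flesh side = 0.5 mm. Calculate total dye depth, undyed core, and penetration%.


Total dyed = 0.77 mm
Undyed core = 0.83 mm
Penetration = 48.1%

Total dyed = 0.27 + 0.5 = 0.77 mm
Undyed core = 1.6 - 0.77 = 0.83 mm
Penetration = 0.77 / 1.6 x 100 = 48.1%


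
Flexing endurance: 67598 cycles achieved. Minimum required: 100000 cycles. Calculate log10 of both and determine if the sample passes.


Achieved: log10 = 4.83
Required: log10 = 5.00
Passes: No

log10(67598) = 4.83
log10(100000) = 5.00
Passes: No


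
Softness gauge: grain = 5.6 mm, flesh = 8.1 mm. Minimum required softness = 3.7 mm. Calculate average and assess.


Average = (5.6 + 8.1) / 2 = 6.85 mm
Minimum = 3.7 mm
Meets requirement: Yes


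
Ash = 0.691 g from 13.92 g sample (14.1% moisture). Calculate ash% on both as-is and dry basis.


As-is ash% = 0.691 / 13.92 x 100 = 4.96%
Dry mass = 13.92 x (100 - 14.1) / 100 = 11.95728 g
Dry-basis ash% = 0.691 / 11.95728 x 100 = 5.78%


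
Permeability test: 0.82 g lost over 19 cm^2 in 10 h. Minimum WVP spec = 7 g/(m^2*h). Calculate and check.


WVP = 43.16 g/(m^2*h)
Meets specification: Yes

WVP = 0.82 / (19 x 10) x 10000 = 43.16 g/(m^2*h)
Minimum: 7 g/(m^2*h)
Meets spec: Yes


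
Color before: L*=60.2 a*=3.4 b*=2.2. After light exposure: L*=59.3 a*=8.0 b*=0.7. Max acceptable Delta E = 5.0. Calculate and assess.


Delta E = 4.92
Passes: Yes


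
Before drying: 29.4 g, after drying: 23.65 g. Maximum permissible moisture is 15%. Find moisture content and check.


Moisture content = 19.6%
Acceptable: No


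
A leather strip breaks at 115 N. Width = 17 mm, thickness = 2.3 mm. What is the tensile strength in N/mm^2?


2.94 N/mm^2

Cross-sectional area = 17 x 2.3 = 39.1 mm^2
Tensile strength = 115 / 39.1 = 2.94 N/mm^2


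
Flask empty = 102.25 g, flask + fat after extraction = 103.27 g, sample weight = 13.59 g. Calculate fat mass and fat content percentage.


Fat mass = 103.27 - 102.25 = 1.02 g
Fat% = 1.02 / 13.59 x 100 = 7.5%


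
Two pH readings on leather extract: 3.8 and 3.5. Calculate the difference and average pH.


Difference = |3.8 - 3.5| = 0.3
Average = (3.8 + 3.5) / 2 = 3.65


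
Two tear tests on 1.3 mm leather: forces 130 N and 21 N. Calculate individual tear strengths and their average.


Tear 1 = 100.0 N/mm
Tear 2 = 16.2 N/mm
Average = 58.1 N/mm

Tear 1 = 130 / 1.3 = 100.0 N/mm
Tear 2 = 21 / 1.3 = 16.2 N/mm
Average = (100.0 + 16.2) / 2 = 58.1 N/mm


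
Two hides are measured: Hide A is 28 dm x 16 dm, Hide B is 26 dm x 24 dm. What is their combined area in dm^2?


Hide A area = 28 x 16 = 448 dm^2
Hide B area = 26 x 24 = 624 dm^2
Total = 448 + 624 = 1072 dm^2


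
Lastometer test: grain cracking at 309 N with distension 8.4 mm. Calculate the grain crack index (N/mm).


36.8 N/mm


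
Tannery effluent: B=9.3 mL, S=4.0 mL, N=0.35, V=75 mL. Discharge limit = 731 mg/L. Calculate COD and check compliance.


COD = 197.9 mg/L
Compliant: Yes


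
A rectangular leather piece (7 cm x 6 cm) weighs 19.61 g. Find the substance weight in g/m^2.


Area = 7 x 6 = 42 cm^2
SW = 19.61 / 42 x 10000 = 4669.0 g/m^2


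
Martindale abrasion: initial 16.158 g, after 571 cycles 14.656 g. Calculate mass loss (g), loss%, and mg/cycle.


Loss = 16.158 - 14.656 = 1.502 g
Loss% = 1.502 / 16.158 x 100 = 9.30%
Rate = 1.502 / 571 x 1000 = 2.630 mg/cycle


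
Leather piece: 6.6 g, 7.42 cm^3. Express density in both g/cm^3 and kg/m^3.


0.889 g/cm^3
889 kg/m^3


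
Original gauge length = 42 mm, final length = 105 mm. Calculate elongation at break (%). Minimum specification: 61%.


Extension = 105 - 42 = 63 mm
Elongation = 63 / 42 x 100 = 150.0%
Minimum required: 61%
Meets specification: Yes


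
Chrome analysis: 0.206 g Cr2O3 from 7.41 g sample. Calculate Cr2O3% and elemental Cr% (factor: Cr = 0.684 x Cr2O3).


Cr2O3 = 2.78%
Cr = 1.90%

Cr2O3% = 0.206 / 7.41 x 100 = 2.78%
Cr% = 2.78 x 0.684 = 1.90%


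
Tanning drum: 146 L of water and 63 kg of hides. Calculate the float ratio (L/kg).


2.3

Float ratio = water / hide weight
Ratio = 146 / 63 = 2.3


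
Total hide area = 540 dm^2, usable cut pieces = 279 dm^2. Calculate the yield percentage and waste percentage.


Yield = 51.7%
Waste = 48.3%


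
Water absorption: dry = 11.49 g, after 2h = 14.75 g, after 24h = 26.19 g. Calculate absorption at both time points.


WA (2h) = (14.75 - 11.49) / 11.49 x 100 = 28.4%
WA (24h) = (26.19 - 11.49) / 11.49 x 100 = 127.9%


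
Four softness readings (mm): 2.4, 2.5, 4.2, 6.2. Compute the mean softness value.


3.83 mm

Sum = 2.4 + 2.5 + 4.2 + 6.2
Mean = 15.3 / 4 = 3.83 mm


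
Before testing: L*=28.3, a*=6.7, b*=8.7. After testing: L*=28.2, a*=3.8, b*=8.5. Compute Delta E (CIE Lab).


Delta E = 2.91


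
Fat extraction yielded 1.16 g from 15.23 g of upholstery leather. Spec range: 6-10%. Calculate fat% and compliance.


Fat% = 1.16 / 15.23 x 100 = 7.6%
Spec range: 6-10%
Compliant: Yes


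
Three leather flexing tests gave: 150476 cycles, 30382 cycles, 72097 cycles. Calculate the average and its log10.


Average = 84318 cycles
log10 = 4.93


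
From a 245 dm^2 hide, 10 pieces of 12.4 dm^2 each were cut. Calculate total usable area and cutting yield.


Total usable = 10 x 12.4 = 124.0 dm^2
Yield = 124.0 / 245 x 100 = 50.6%


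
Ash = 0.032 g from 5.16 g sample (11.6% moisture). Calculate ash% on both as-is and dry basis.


As-is ash% = 0.032 / 5.16 x 100 = 0.62%
Dry mass = 5.16 x (100 - 11.6) / 100 = 4.56144 g
Dry-basis ash% = 0.032 / 4.56144 x 100 = 0.70%


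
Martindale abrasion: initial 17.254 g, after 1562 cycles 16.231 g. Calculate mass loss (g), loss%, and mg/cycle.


Mass loss = 1.023 g
Loss = 5.93%
Rate = 0.655 mg/cycle


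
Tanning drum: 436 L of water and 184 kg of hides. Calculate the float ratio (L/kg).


2.4

Float ratio = water / hide weight
Ratio = 436 / 184 = 2.4


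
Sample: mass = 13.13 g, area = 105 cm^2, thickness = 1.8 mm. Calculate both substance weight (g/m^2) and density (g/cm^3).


SW = 13.13 / 105 x 10000 = 1250.5 g/m^2
Volume = 105 x 1.8 / 10 = 18.90 cm^3
Density = 13.13 / 18.90 = 0.695 g/cm^3
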